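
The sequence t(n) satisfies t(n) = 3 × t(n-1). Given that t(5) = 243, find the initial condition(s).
In general t(n) = 3ⁿ · t(0). At n = 5: t(0) = t(5) / 3^5 = 243 / 243 = 1.

t(0) = 1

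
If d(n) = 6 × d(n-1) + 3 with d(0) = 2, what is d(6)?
Computing step by step:
d(0) = 2
d(1) = 6 × 2 + 3 = 15
d(2) = 6 × 15 + 3 = 93
d(3) = 6 × 93 + 3 = 561
d(4) = 6 × 561 + 3 = 3369
d(5) = 6 × 3369 + 3 = 20217
d(6) = 6 × 20217 + 3 = 121305

121305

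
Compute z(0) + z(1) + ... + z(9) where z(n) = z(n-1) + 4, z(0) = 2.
Computing the sequence terms: 2, 6, 10, 14, 18, 22, 26, 30, 34, 38
Adding these values together:

200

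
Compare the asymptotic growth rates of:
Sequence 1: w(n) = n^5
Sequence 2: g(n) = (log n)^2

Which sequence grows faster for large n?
Comparing growth rates:
Growth-rate hierarchy: log n ≺ any polynomial ≺ any exponential cⁿ (c>1) ≺ n! ≺ nⁿ.
polynomial degree 5 dominates polylogarithmic (log n)^2 asymptotically.

w(n) grows faster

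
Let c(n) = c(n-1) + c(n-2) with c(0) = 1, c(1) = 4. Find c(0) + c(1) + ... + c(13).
Computing the sequence terms: 1, 4, 5, 9, 14, 23, 37, 60, 97, 157, 254, 411, 665, 1076
Adding these values together:

2813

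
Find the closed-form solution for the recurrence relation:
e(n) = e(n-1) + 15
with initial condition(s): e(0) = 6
Recurrence: e(n) = e(n-1) + 15, initial: e(0) = 6.
Each step adds 15, so e(n) = e(0) + 15n = 15n + 6.

e(n) = 15n + 6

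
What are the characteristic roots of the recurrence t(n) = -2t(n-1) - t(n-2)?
Substitute t(n) = rⁿ and divide through by rⁿ⁻²: r² + 2r + 1 = 0
Factor: (r + 1)² = 0, so r = -1 (double root).
General solution: t(n) = (A + Bn)·(-1)ⁿ

Characteristic: r² + 2r + 1 = 0, Roots: r = -1 (double root)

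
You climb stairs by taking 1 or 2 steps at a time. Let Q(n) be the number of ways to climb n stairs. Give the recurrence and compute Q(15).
Condition on the size of the last step (1 to 2): before it there were n-1, …, n-2 stairs climbed, and these cases are disjoint, so Q(n) = Q(n-1) + Q(n-2) (Fibonacci-type sequence).
Initial conditions by direct count (compositions of i into parts ≤ 2): Q(1) = 1; Q(2) = 2.
Iterating the recurrence: Q(3) = 3, Q(4) = 5, Q(5) = 8, Q(6) = 13, Q(7) = 21, Q(8) = 34, Q(9) = 55, Q(10) = 89, Q(11) = 144, Q(12) = 233, Q(13) = 377, Q(14) = 610, Q(15) = 987.

Q(n) = Q(n-1) + Q(n-2), Q(1) = 1, Q(2) = 2; Q(15) = 987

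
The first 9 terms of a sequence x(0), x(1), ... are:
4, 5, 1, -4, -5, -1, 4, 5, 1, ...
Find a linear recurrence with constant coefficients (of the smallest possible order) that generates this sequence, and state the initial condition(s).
Look for the lowest-order linear relation among consecutive terms.
Observation: x(n) - 1·x(n-1) - (-1)·x(n-2) = 0 holds for the shown terms, and no order-1 relation x(n) = α·x(n-1) + β fits.
Check at n=3: 1·1 + (-1)·5 = -4. ✓

x(n) = x(n-1) - x(n-2), x(0) = 4, x(1) = 5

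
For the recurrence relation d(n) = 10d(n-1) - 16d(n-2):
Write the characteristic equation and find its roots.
Substitute d(n) = rⁿ and divide through by rⁿ⁻²: r² - 10r + 16 = 0
Factor: (r - 8)(r - 2) = 0, so r = 8, 2.
General solution: d(n) = A·8ⁿ + B·2ⁿ

Characteristic: r² - 10r + 16 = 0, Roots: r = 8, 2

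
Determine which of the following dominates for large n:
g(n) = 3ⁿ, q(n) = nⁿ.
Comparing growth rates:
Growth-rate hierarchy: log n ≺ any polynomial ≺ any exponential cⁿ (c>1) ≺ n! ≺ nⁿ.
super-exponential nⁿ dominates exponential base 3 asymptotically.

q(n) grows faster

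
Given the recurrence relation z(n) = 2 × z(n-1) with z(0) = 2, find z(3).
Computing step by step:
z(0) = 2
z(1) = 2 × 2 = 4
z(2) = 2 × 4 = 8
z(3) = 2 × 8 = 16

16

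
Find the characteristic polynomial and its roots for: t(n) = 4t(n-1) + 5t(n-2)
Substitute t(n) = rⁿ and divide through by rⁿ⁻²: r² - 4r - 5 = 0
Factor: (r + 1)(r - 5) = 0, so r = -1, 5.
General solution: t(n) = A·(-1)ⁿ + B·5ⁿ

Characteristic: r² - 4r - 5 = 0, Roots: r = -1, 5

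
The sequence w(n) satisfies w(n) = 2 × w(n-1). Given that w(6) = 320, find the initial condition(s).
In general w(n) = 2ⁿ · w(0). At n = 6: w(0) = w(6) / 2^6 = 320 / 64 = 5.

w(0) = 5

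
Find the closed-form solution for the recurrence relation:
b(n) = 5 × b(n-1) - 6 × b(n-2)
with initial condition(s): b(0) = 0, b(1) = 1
Recurrence: b(n) = 5 × b(n-1) - 6 × b(n-2), initial: b(0) = 0, b(1) = 1.
Characteristic equation: r² - 5r + 6 = 0, which factors as (r - 3)(r - 2) = 0, so r = 3, 2. General solution b(n) = A·3ⁿ + B·2ⁿ. From b(0) = 0: A + B = 0. From b(1) = 1: 3A + 2B = 1. Solving gives A = 1, B = -1.

b(n) = 3ⁿ - 2ⁿ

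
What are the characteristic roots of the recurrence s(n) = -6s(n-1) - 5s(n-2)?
Substitute s(n) = rⁿ and divide through by rⁿ⁻²: r² + 6r + 5 = 0
Factor: (r + 1)(r + 5) = 0, so r = -1, -5.
General solution: s(n) = A·(-1)ⁿ + B·(-5)ⁿ

Characteristic: r² + 6r + 5 = 0, Roots: r = -1, -5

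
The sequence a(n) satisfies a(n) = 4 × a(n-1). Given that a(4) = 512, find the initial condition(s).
In general a(n) = 4ⁿ · a(0). At n = 4: a(0) = a(4) / 4^4 = 512 / 256 = 2.

a(0) = 2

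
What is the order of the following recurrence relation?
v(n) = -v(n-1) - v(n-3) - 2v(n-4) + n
The order is the largest lag k for which v(n-k) appears. Here the deepest term is v(n-4) (the n term is non-homogeneous and does not affect the order), so the order is 4.

Order 4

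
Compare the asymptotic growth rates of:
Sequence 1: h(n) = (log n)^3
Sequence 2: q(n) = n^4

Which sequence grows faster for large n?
Comparing growth rates:
Growth-rate hierarchy: log n ≺ any polynomial ≺ any exponential cⁿ (c>1) ≺ n! ≺ nⁿ.
polynomial degree 4 dominates polylogarithmic (log n)^3 asymptotically.

q(n) grows faster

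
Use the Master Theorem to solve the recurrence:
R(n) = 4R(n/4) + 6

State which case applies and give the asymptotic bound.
Master Theorem template: R(n) = a·R(n/b) + f(n).
Here: a=4, b=4, f(n)=6
Compute log_b(a) = log_4(4) = 1.
f(n) = 6 = O(n^(1-ε)) with ε = 1. Case 1: R(n) = Θ(n^log_b(a)) = Θ(n).

Case 1: R(n) = Θ(n)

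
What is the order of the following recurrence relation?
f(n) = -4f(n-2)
The order is the largest lag k for which f(n-k) appears. Here the deepest term is f(n-2), so the order is 2.

Order 2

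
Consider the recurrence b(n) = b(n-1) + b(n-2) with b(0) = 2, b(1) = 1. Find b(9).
Computing the sequence terms:
2, 1, 3, 4, 7, 11, 18, 29, 47, 76

76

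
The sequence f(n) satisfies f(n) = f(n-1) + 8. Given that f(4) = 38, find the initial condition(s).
f(4) = f(0) + 4·8, so f(0) = 38 - 32 = 6.

f(0) = 6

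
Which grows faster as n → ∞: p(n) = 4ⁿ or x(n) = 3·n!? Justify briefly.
Comparing growth rates:
Growth-rate hierarchy: log n ≺ any polynomial ≺ any exponential cⁿ (c>1) ≺ n! ≺ nⁿ.
factorial dominates exponential base 4 asymptotically.

x(n) grows faster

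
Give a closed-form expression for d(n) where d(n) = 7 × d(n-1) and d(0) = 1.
Recurrence: d(n) = 7 × d(n-1), initial: d(0) = 1.
Each term is 7 times the previous, so this is geometric with ratio 7. After n steps: d(n) = d(0)·7ⁿ = 7ⁿ.

d(n) = 7ⁿ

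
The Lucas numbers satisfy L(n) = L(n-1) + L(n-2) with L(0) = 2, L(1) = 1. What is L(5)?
Computing the sequence terms:
2, 1, 3, 4, 7, 11

11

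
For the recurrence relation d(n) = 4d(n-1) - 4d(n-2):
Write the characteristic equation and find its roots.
Substitute d(n) = rⁿ and divide through by rⁿ⁻²: r² - 4r + 4 = 0
Factor: (r - 2)² = 0, so r = 2 (double root).
General solution: d(n) = (A + Bn)·2ⁿ

Characteristic: r² - 4r + 4 = 0, Roots: r = 2 (double root)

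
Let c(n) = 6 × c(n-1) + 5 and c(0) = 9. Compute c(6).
Computing step by step:
c(0) = 9
c(1) = 6 × 9 + 5 = 59
c(2) = 6 × 59 + 5 = 359
c(3) = 6 × 359 + 5 = 2159
c(4) = 6 × 2159 + 5 = 12959
c(5) = 6 × 12959 + 5 = 77759
c(6) = 6 × 77759 + 5 = 466559

466559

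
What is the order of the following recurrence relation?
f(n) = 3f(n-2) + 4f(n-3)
The order is the largest lag k for which f(n-k) appears. Here the deepest term is f(n-3), so the order is 3.

Order 3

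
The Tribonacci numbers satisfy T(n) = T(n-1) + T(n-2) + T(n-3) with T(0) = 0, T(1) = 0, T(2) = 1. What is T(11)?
Computing the sequence terms:
0, 0, 1, 1, 2, 4, 7, 13, 24, 44, 81, 149

149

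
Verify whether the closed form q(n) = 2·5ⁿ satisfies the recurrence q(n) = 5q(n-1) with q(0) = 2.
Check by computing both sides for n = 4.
From the recurrence with q(0) = 2:
  q(0) = 2, q(1) = 10, q(2) = 50, q(3) = 250, q(4) = 1250
  so the recurrence gives q(4) = 1250.
From the proposed closed form q(n) = 2·5ⁿ:
  q(4) = 1250.
Both sides give 1250 at n = 4, and the initial condition(s) match, so the closed form is consistent.

Yes, the closed form is correct.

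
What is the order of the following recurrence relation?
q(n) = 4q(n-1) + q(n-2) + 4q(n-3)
The order is the largest lag k for which q(n-k) appears. Here the deepest term is q(n-3), so the order is 3.

Order 3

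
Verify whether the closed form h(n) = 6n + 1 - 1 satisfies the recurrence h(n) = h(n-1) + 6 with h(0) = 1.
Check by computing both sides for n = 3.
From the recurrence with h(0) = 1:
  h(0) = 1, h(1) = 7, h(2) = 13, h(3) = 19
  so the recurrence gives h(3) = 19.
From the proposed closed form h(n) = 6n + 1 - 1:
  h(3) = 18.
The recurrence gives 19 but the closed form gives 18, so the closed form does not satisfy the recurrence.

No, the closed form is incorrect.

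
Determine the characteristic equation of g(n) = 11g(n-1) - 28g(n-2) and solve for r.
Substitute g(n) = rⁿ and divide through by rⁿ⁻²: r² - 11r + 28 = 0
Factor: (r - 7)(r - 4) = 0, so r = 7, 4.
General solution: g(n) = A·7ⁿ + B·4ⁿ

Characteristic: r² - 11r + 28 = 0, Roots: r = 7, 4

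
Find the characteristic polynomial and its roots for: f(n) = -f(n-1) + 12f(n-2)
Substitute f(n) = rⁿ and divide through by rⁿ⁻²: r² + r - 12 = 0
Factor: (r + 4)(r - 3) = 0, so r = -4, 3.
General solution: f(n) = A·(-4)ⁿ + B·3ⁿ

Characteristic: r² + r - 12 = 0, Roots: r = -4, 3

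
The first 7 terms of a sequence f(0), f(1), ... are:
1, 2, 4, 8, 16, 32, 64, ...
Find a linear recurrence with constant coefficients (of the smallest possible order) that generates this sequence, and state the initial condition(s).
Look for the lowest-order linear relation among consecutive terms.
Observation: each term is 2× the previous.
Check at n=2: 2·2 = 4. ✓

f(n) = 2 × f(n-1), f(0) = 1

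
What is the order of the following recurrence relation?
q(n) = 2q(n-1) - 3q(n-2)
The order is the largest lag k for which q(n-k) appears. Here the deepest term is q(n-2), so the order is 2.

Order 2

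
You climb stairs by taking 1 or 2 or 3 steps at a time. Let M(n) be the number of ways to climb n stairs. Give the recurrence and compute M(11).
Condition on the size of the last step (1 to 3): before it there were n-1, …, n-3 stairs climbed, and these cases are disjoint, so M(n) = M(n-1) + M(n-2) + M(n-3) (order-3 linear recurrence).
Initial conditions by direct count (compositions of i into parts ≤ 3): M(1) = 1; M(2) = 2; M(3) = 4.
Iterating the recurrence: M(4) = 7, M(5) = 13, M(6) = 24, M(7) = 44, M(8) = 81, M(9) = 149, M(10) = 274, M(11) = 504.

M(n) = M(n-1) + M(n-2) + M(n-3), M(1) = 1, M(2) = 2, M(3) = 4; M(11) = 504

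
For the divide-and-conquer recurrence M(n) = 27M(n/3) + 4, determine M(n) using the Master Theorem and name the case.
Master Theorem template: M(n) = a·M(n/b) + f(n).
Here: a=27, b=3, f(n)=4
Compute log_b(a) = log_3(27) = 3.
f(n) = 4 = O(n^(3-ε)) with ε = 3. Case 1: M(n) = Θ(n^log_b(a)) = Θ(n^3).

Case 1: M(n) = Θ(n^3)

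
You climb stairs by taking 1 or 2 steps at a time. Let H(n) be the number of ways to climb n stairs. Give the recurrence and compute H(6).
Condition on the size of the last step (1 to 2): before it there were n-1, …, n-2 stairs climbed, and these cases are disjoint, so H(n) = H(n-1) + H(n-2) (Fibonacci-type sequence).
Initial conditions by direct count (compositions of i into parts ≤ 2): H(1) = 1; H(2) = 2.
Iterating the recurrence: H(3) = 3, H(4) = 5, H(5) = 8, H(6) = 13.

H(n) = H(n-1) + H(n-2), H(1) = 1, H(2) = 2; H(6) = 13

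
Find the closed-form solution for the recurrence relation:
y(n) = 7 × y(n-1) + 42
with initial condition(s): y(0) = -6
Recurrence: y(n) = 7 × y(n-1) + 42, initial: y(0) = -6.
Try y(n) = A·7ⁿ + C. Substituting: A·7ⁿ + C = 7(A·7ⁿ⁻¹ + C) + 42 = A·7ⁿ + 7C + 42, so C = 7C + 42, giving C = -7. Then y(0) = A - 7 = -6 gives A = 1.

y(n) = 7ⁿ - 7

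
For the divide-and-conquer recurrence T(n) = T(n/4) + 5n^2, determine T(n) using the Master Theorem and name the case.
Master Theorem template: T(n) = a·T(n/b) + f(n).
Here: a=1, b=4, f(n)=5n^2
Compute log_b(a) = log_4(1) = 0.
f(n) = 5n^2 = Ω(n^(0+ε)) with ε = 2, and the regularity condition holds (a·f(n/b) = (a/b^2)·f(n) with a/b^2 = 4^-2 < 1). Case 3: T(n) = Θ(f(n)) = Θ(n^2).

Case 3: T(n) = Θ(n^2)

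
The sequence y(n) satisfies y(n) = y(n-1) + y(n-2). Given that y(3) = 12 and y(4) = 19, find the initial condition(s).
Work backwards using y(k) = y(k+2) - y(k+1):
y(2) = y(4) - y(3) = 19 - 12 = 7
y(1) = y(3) - y(2) = 12 - 7 = 5
y(0) = y(2) - y(1) = 7 - 5 = 2

y(0) = 2, y(1) = 5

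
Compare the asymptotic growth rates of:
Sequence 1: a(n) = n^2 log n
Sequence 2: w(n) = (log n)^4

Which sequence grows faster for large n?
Comparing growth rates:
Growth-rate hierarchy: log n ≺ any polynomial ≺ any exponential cⁿ (c>1) ≺ n! ≺ nⁿ.
polynomial degree 2 (with log factor) dominates polylogarithmic (log n)^4 asymptotically.

a(n) grows faster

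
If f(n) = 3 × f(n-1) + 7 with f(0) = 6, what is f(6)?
Computing step by step:
f(0) = 6
f(1) = 3 × 6 + 7 = 25
f(2) = 3 × 25 + 7 = 82
f(3) = 3 × 82 + 7 = 253
f(4) = 3 × 253 + 7 = 766
f(5) = 3 × 766 + 7 = 2305
f(6) = 3 × 2305 + 7 = 6922

6922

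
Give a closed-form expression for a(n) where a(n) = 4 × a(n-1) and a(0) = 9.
Recurrence: a(n) = 4 × a(n-1), initial: a(0) = 9.
Each term is 4 times the previous, so this is geometric with ratio 4. After n steps: a(n) = a(0)·4ⁿ = 9·4ⁿ.

a(n) = 9·4ⁿ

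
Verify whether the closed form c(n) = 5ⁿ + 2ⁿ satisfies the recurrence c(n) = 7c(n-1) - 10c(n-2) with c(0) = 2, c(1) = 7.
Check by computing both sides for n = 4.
From the recurrence with c(0) = 2, c(1) = 7:
  c(0) = 2, c(1) = 7, c(2) = 29, c(3) = 133, c(4) = 641
  so the recurrence gives c(4) = 641.
From the proposed closed form c(n) = 5ⁿ + 2ⁿ:
  c(4) = 641.
Both sides give 641 at n = 4, and the initial condition(s) match, so the closed form is consistent.

Yes, the closed form is correct.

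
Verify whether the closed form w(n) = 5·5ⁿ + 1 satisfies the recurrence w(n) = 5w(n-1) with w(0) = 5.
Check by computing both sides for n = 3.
From the recurrence with w(0) = 5:
  w(0) = 5, w(1) = 25, w(2) = 125, w(3) = 625
  so the recurrence gives w(3) = 625.
From the proposed closed form w(n) = 5·5ⁿ + 1:
  w(3) = 626.
The recurrence gives 625 but the closed form gives 626, so the closed form does not satisfy the recurrence.

No, the closed form is incorrect.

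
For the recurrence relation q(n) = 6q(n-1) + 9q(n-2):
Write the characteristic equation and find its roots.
Substitute q(n) = rⁿ and divide through by rⁿ⁻²: r² - 6r - 9 = 0
Discriminant: 6² + 4·9 = 72, not a perfect square, so by the quadratic formula r = (6 ± √72)/2.
General solution: q(n) = A·r₁ⁿ + B·r₂ⁿ where r₁,r₂ = (6 ± √72)/2

Characteristic: r² - 6r - 9 = 0, Roots: r = (6 ± √72)/2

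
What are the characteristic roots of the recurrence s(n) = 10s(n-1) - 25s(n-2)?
Substitute s(n) = rⁿ and divide through by rⁿ⁻²: r² - 10r + 25 = 0
Factor: (r - 5)² = 0, so r = 5 (double root).
General solution: s(n) = (A + Bn)·5ⁿ

Characteristic: r² - 10r + 25 = 0, Roots: r = 5 (double root)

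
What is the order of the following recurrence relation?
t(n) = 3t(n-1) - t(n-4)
The order is the largest lag k for which t(n-k) appears. Here the deepest term is t(n-4), so the order is 4.

Order 4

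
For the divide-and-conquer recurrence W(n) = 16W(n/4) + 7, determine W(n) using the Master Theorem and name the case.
Master Theorem template: W(n) = a·W(n/b) + f(n).
Here: a=16, b=4, f(n)=7
Compute log_b(a) = log_4(16) = 2.
f(n) = 7 = O(n^(2-ε)) with ε = 2. Case 1: W(n) = Θ(n^log_b(a)) = Θ(n^2).

Case 1: W(n) = Θ(n^2)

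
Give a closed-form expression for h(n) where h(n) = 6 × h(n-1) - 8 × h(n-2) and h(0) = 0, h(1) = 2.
Recurrence: h(n) = 6 × h(n-1) - 8 × h(n-2), initial: h(0) = 0, h(1) = 2.
Characteristic equation: r² - 6r + 8 = 0, which factors as (r - 4)(r - 2) = 0, so r = 4, 2. General solution h(n) = A·4ⁿ + B·2ⁿ. From h(0) = 0: A + B = 0. From h(1) = 2: 4A + 2B = 2. Solving gives A = 1, B = -1.

h(n) = 4ⁿ - 2ⁿ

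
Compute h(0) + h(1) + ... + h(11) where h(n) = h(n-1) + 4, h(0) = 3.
Computing the sequence terms: 3, 7, 11, 15, 19, 23, 27, 31, 35, 39, 43, 47
Adding these values together:

300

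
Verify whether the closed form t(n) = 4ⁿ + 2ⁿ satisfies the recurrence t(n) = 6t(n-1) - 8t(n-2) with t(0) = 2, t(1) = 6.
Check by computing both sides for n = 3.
From the recurrence with t(0) = 2, t(1) = 6:
  t(0) = 2, t(1) = 6, t(2) = 20, t(3) = 72
  so the recurrence gives t(3) = 72.
From the proposed closed form t(n) = 4ⁿ + 2ⁿ:
  t(3) = 72.
Both sides give 72 at n = 3, and the initial condition(s) match, so the closed form is consistent.

Yes, the closed form is correct.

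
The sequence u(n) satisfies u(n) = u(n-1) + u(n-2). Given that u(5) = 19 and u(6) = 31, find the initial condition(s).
Work backwards using u(k) = u(k+2) - u(k+1):
u(4) = u(6) - u(5) = 31 - 19 = 12
u(3) = u(5) - u(4) = 19 - 12 = 7
u(2) = u(4) - u(3) = 12 - 7 = 5
u(1) = u(3) - u(2) = 7 - 5 = 2
u(0) = u(2) - u(1) = 5 - 2 = 3

u(0) = 3, u(1) = 2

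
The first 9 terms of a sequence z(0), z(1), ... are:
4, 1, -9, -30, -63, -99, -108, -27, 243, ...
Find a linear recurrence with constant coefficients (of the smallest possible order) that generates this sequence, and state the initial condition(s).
Look for the lowest-order linear relation among consecutive terms.
Observation: z(n) - 3·z(n-1) - (-3)·z(n-2) = 0 holds for the shown terms, and no order-1 relation z(n) = α·z(n-1) + β fits.
Check at n=3: 3·-9 + (-3)·1 = -30. ✓

z(n) = 3z(n-1) - 3z(n-2), z(0) = 4, z(1) = 1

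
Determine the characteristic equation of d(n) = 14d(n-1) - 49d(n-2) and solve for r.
Substitute d(n) = rⁿ and divide through by rⁿ⁻²: r² - 14r + 49 = 0
Factor: (r - 7)² = 0, so r = 7 (double root).
General solution: d(n) = (A + Bn)·7ⁿ

Characteristic: r² - 14r + 49 = 0, Roots: r = 7 (double root)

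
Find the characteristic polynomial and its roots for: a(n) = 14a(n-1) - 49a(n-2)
Substitute a(n) = rⁿ and divide through by rⁿ⁻²: r² - 14r + 49 = 0
Factor: (r - 7)² = 0, so r = 7 (double root).
General solution: a(n) = (A + Bn)·7ⁿ

Characteristic: r² - 14r + 49 = 0, Roots: r = 7 (double root)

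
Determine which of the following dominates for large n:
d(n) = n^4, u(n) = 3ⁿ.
Comparing growth rates:
Growth-rate hierarchy: log n ≺ any polynomial ≺ any exponential cⁿ (c>1) ≺ n! ≺ nⁿ.
exponential base 3 dominates polynomial degree 4 asymptotically.

u(n) grows faster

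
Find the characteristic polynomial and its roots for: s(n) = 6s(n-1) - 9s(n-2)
Substitute s(n) = rⁿ and divide through by rⁿ⁻²: r² - 6r + 9 = 0
Factor: (r - 3)² = 0, so r = 3 (double root).
General solution: s(n) = (A + Bn)·3ⁿ

Characteristic: r² - 6r + 9 = 0, Roots: r = 3 (double root)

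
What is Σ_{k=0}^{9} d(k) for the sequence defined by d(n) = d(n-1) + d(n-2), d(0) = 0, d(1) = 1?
Computing the sequence terms: 0, 1, 1, 2, 3, 5, 8, 13, 21, 34
Adding these values together:

88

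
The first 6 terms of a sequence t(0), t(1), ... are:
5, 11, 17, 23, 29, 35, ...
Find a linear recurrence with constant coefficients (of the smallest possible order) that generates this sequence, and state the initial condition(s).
Look for the lowest-order linear relation among consecutive terms.
Observation: consecutive differences are constant (= 6).
Check at n=2: 1·11 + 6 = 17. ✓

t(n) = t(n-1) + 6, t(0) = 5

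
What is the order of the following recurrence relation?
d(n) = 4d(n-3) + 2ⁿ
The order is the largest lag k for which d(n-k) appears. Here the deepest term is d(n-3) (the 2ⁿ term is non-homogeneous and does not affect the order), so the order is 3.

Order 3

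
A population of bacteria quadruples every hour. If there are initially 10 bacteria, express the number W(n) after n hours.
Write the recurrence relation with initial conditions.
Each hour multiplies the count by 4, so the count after n hours depends only on the count after n-1 hours: W(n) = 4 × W(n-1). The starting count gives W(0) = 10.
Unrolling n times gives the closed form W(n) = 10 × 4ⁿ.

W(n) = 4 × W(n-1), W(0) = 10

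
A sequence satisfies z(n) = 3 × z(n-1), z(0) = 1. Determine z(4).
Computing step by step:
z(0) = 1
z(1) = 3 × 1 = 3
z(2) = 3 × 3 = 9
z(3) = 3 × 9 = 27
z(4) = 3 × 27 = 81

81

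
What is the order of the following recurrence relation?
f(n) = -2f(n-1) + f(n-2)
The order is the largest lag k for which f(n-k) appears. Here the deepest term is f(n-2), so the order is 2.

Order 2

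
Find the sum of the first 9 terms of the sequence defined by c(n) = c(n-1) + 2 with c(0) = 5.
Computing the sequence terms: 5, 7, 9, 11, 13, 15, 17, 19, 21
Adding these values together:

117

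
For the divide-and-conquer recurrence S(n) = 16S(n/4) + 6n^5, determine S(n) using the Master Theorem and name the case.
Master Theorem template: S(n) = a·S(n/b) + f(n).
Here: a=16, b=4, f(n)=6n^5
Compute log_b(a) = log_4(16) = 2.
f(n) = 6n^5 = Ω(n^(2+ε)) with ε = 3, and the regularity condition holds (a·f(n/b) = (a/b^5)·f(n) with a/b^5 = 4^-3 < 1). Case 3: S(n) = Θ(f(n)) = Θ(n^5).

Case 3: S(n) = Θ(n^5)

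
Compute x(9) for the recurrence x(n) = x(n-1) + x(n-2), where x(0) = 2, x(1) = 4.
Computing the sequence terms:
2, 4, 6, 10, 16, 26, 42, 68, 110, 178

178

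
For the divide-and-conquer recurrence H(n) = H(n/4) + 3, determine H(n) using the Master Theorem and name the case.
Master Theorem template: H(n) = a·H(n/b) + f(n).
Here: a=1, b=4, f(n)=3
Compute log_b(a) = log_4(1) = 0.
f(n) = 3 = Θ(1). Case 2: H(n) = Θ(log n).

Case 2: H(n) = Θ(log n)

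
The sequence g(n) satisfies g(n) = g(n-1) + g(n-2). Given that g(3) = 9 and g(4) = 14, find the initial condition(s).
Work backwards using g(k) = g(k+2) - g(k+1):
g(2) = g(4) - g(3) = 14 - 9 = 5
g(1) = g(3) - g(2) = 9 - 5 = 4
g(0) = g(2) - g(1) = 5 - 4 = 1

g(0) = 1, g(1) = 4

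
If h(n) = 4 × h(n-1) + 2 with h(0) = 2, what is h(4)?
Computing step by step:
h(0) = 2
h(1) = 4 × 2 + 2 = 10
h(2) = 4 × 10 + 2 = 42
h(3) = 4 × 42 + 2 = 170
h(4) = 4 × 170 + 2 = 682

682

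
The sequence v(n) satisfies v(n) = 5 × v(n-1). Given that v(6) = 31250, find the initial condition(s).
In general v(n) = 5ⁿ · v(0). At n = 6: v(0) = v(6) / 5^6 = 31250 / 15625 = 2.

v(0) = 2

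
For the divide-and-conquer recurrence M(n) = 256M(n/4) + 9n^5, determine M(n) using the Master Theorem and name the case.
Master Theorem template: M(n) = a·M(n/b) + f(n).
Here: a=256, b=4, f(n)=9n^5
Compute log_b(a) = log_4(256) = 4.
f(n) = 9n^5 = Ω(n^(4+ε)) with ε = 1, and the regularity condition holds (a·f(n/b) = (a/b^5)·f(n) with a/b^5 = 4^-1 < 1). Case 3: M(n) = Θ(f(n)) = Θ(n^5).

Case 3: M(n) = Θ(n^5)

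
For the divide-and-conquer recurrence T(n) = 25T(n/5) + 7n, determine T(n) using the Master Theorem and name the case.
Master Theorem template: T(n) = a·T(n/b) + f(n).
Here: a=25, b=5, f(n)=7n
Compute log_b(a) = log_5(25) = 2.
f(n) = 7n = O(n^(2-ε)) with ε = 1. Case 1: T(n) = Θ(n^log_b(a)) = Θ(n^2).

Case 1: T(n) = Θ(n^2)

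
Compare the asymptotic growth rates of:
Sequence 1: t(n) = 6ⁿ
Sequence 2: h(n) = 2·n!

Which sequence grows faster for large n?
Comparing growth rates:
Growth-rate hierarchy: log n ≺ any polynomial ≺ any exponential cⁿ (c>1) ≺ n! ≺ nⁿ.
factorial dominates exponential base 6 asymptotically.

h(n) grows faster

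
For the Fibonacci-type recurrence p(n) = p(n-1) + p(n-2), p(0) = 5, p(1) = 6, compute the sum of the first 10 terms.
Computing the sequence terms: 5, 6, 11, 17, 28, 45, 73, 118, 191, 309
Adding these values together:

803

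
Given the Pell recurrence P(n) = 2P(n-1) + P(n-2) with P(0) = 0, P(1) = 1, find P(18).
Computing the sequence terms:
0, 1, 2, 5, 12, 29, 70, 169, 408, 985, 2378, 5741, 13860, 33461, 80782, 195025, 470832, 1136689, 2744210

2744210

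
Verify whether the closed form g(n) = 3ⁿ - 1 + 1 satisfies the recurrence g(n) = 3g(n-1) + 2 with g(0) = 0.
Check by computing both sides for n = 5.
From the recurrence with g(0) = 0:
  g(0) = 0, g(1) = 2, g(2) = 8, g(3) = 26, g(4) = 80, g(5) = 242
  so the recurrence gives g(5) = 242.
From the proposed closed form g(n) = 3ⁿ - 1 + 1:
  g(5) = 243.
The recurrence gives 242 but the closed form gives 243, so the closed form does not satisfy the recurrence.

No, the closed form is incorrect.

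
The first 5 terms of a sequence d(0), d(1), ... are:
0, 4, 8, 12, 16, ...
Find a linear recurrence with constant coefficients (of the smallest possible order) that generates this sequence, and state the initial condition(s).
Look for the lowest-order linear relation among consecutive terms.
Observation: consecutive differences are constant (= 4).
Check at n=2: 1·4 + 4 = 8. ✓

d(n) = d(n-1) + 4, d(0) = 0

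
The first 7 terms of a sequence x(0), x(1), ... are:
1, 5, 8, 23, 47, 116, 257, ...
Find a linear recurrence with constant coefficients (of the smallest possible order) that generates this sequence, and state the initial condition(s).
Look for the lowest-order linear relation among consecutive terms.
Observation: x(n) - 1·x(n-1) - (3)·x(n-2) = 0 holds for the shown terms, and no order-1 relation x(n) = α·x(n-1) + β fits.
Check at n=3: 1·8 + (3)·5 = 23. ✓

x(n) = x(n-1) + 3x(n-2), x(0) = 1, x(1) = 5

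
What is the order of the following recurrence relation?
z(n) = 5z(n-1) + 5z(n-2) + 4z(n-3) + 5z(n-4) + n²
The order is the largest lag k for which z(n-k) appears. Here the deepest term is z(n-4) (the n² term is non-homogeneous and does not affect the order), so the order is 4.

Order 4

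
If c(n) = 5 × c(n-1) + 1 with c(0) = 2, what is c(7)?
Computing step by step:
c(0) = 2
c(1) = 5 × 2 + 1 = 11
c(2) = 5 × 11 + 1 = 56
c(3) = 5 × 56 + 1 = 281
c(4) = 5 × 281 + 1 = 1406
c(5) = 5 × 1406 + 1 = 7031
c(6) = 5 × 7031 + 1 = 35156
c(7) = 5 × 35156 + 1 = 175781

175781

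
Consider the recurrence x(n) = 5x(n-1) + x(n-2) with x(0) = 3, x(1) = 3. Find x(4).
Computing the sequence terms:
3, 3, 18, 93, 483

483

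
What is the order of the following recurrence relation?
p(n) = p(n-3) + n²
The order is the largest lag k for which p(n-k) appears. Here the deepest term is p(n-3) (the n² term is non-homogeneous and does not affect the order), so the order is 3.

Order 3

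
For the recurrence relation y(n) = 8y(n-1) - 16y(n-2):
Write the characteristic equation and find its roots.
Substitute y(n) = rⁿ and divide through by rⁿ⁻²: r² - 8r + 16 = 0
Factor: (r - 4)² = 0, so r = 4 (double root).
General solution: y(n) = (A + Bn)·4ⁿ

Characteristic: r² - 8r + 16 = 0, Roots: r = 4 (double root)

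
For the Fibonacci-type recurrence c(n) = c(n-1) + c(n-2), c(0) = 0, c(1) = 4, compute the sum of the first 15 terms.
Computing the sequence terms: 0, 4, 4, 8, 12, 20, 32, 52, 84, 136, 220, 356, 576, 932, 1508
Adding these values together:

3944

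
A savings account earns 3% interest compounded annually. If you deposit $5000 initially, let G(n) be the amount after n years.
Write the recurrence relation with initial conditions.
Each year the balance grows by 3%, i.e. is multiplied by 1 + 3/100 = 1.03, so G(n) = 1.03 × G(n-1). The initial deposit gives G(0) = 5000.
Unrolling gives the closed form G(n) = 5000 × (1.03)ⁿ.

G(n) = 1.03 × G(n-1), G(0) = 5000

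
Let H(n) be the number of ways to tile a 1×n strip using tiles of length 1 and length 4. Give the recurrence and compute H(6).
Condition on the last tile: it has length 1 (leaving a 1×(n-1) strip) or length 4 (leaving a 1×(n-4) strip), so H(n) = H(n-1) + H(n-4) (order-4 linear recurrence).
For 0 ≤ i < 4 only unit tiles fit, so H(i) = 1.
Iterating the recurrence: H(4) = 2, H(5) = 3, H(6) = 4.

H(n) = H(n-1) + H(n-4), with H(i) = 1 for 0 ≤ i < 4; H(6) = 4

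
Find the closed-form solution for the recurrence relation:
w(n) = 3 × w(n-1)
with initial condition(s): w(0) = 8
Recurrence: w(n) = 3 × w(n-1), initial: w(0) = 8.
Each term is 3 times the previous, so this is geometric with ratio 3. After n steps: w(n) = w(0)·3ⁿ = 8·3ⁿ.

w(n) = 8·3ⁿ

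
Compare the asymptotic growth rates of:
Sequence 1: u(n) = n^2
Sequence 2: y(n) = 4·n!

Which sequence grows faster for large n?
Comparing growth rates:
Growth-rate hierarchy: log n ≺ any polynomial ≺ any exponential cⁿ (c>1) ≺ n! ≺ nⁿ.
factorial dominates polynomial degree 2 asymptotically.

y(n) grows faster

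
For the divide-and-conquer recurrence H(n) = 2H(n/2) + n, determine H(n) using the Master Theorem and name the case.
Master Theorem template: H(n) = a·H(n/b) + f(n).
Here: a=2, b=2, f(n)=n
Compute log_b(a) = log_2(2) = 1.
f(n) = n = Θ(n). Case 2: H(n) = Θ(n log n).

Case 2: H(n) = Θ(n log n)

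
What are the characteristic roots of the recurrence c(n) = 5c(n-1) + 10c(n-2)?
Substitute c(n) = rⁿ and divide through by rⁿ⁻²: r² - 5r - 10 = 0
Discriminant: 5² + 4·10 = 65, not a perfect square, so by the quadratic formula r = (5 ± √65)/2.
General solution: c(n) = A·r₁ⁿ + B·r₂ⁿ where r₁,r₂ = (5 ± √65)/2

Characteristic: r² - 5r - 10 = 0, Roots: r = (5 ± √65)/2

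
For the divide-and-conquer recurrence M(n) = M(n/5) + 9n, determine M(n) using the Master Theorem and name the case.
Master Theorem template: M(n) = a·M(n/b) + f(n).
Here: a=1, b=5, f(n)=9n
Compute log_b(a) = log_5(1) = 0.
f(n) = 9n = Ω(n^(0+ε)) with ε = 1, and the regularity condition holds (a·f(n/b) = (a/b^1)·f(n) with a/b^1 = 5^-1 < 1). Case 3: M(n) = Θ(f(n)) = Θ(n).

Case 3: M(n) = Θ(n)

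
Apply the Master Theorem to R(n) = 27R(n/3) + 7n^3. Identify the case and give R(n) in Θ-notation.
Master Theorem template: R(n) = a·R(n/b) + f(n).
Here: a=27, b=3, f(n)=7n^3
Compute log_b(a) = log_3(27) = 3.
f(n) = 7n^3 = Θ(n^3). Case 2: R(n) = Θ(n^3 log n).

Case 2: R(n) = Θ(n^3 log n)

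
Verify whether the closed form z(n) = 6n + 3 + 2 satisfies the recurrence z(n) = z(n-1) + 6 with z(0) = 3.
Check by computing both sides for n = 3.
From the recurrence with z(0) = 3:
  z(0) = 3, z(1) = 9, z(2) = 15, z(3) = 21
  so the recurrence gives z(3) = 21.
From the proposed closed form z(n) = 6n + 3 + 2:
  z(3) = 23.
The recurrence gives 21 but the closed form gives 23, so the closed form does not satisfy the recurrence.

No, the closed form is incorrect.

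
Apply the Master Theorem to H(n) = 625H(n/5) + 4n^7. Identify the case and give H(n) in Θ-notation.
Master Theorem template: H(n) = a·H(n/b) + f(n).
Here: a=625, b=5, f(n)=4n^7
Compute log_b(a) = log_5(625) = 4.
f(n) = 4n^7 = Ω(n^(4+ε)) with ε = 3, and the regularity condition holds (a·f(n/b) = (a/b^7)·f(n) with a/b^7 = 5^-3 < 1). Case 3: H(n) = Θ(f(n)) = Θ(n^7).

Case 3: H(n) = Θ(n^7)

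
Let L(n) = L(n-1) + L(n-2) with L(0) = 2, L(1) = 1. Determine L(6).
Computing the sequence terms:
2, 1, 3, 4, 7, 11, 18

18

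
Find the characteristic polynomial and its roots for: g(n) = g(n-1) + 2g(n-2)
Substitute g(n) = rⁿ and divide through by rⁿ⁻²: r² - r - 2 = 0
Factor: (r - 2)(r + 1) = 0, so r = 2, -1.
General solution: g(n) = A·2ⁿ + B·(-1)ⁿ

Characteristic: r² - r - 2 = 0, Roots: r = 2, -1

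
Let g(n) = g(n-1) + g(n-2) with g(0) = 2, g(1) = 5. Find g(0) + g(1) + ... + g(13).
Computing the sequence terms: 2, 5, 7, 12, 19, 31, 50, 81, 131, 212, 343, 555, 898, 1453
Adding these values together:

3799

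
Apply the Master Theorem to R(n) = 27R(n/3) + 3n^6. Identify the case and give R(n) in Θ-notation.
Master Theorem template: R(n) = a·R(n/b) + f(n).
Here: a=27, b=3, f(n)=3n^6
Compute log_b(a) = log_3(27) = 3.
f(n) = 3n^6 = Ω(n^(3+ε)) with ε = 3, and the regularity condition holds (a·f(n/b) = (a/b^6)·f(n) with a/b^6 = 3^-3 < 1). Case 3: R(n) = Θ(f(n)) = Θ(n^6).

Case 3: R(n) = Θ(n^6)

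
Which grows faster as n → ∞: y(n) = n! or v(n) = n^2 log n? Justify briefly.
Comparing growth rates:
Growth-rate hierarchy: log n ≺ any polynomial ≺ any exponential cⁿ (c>1) ≺ n! ≺ nⁿ.
factorial dominates polynomial degree 2 (with log factor) asymptotically.

y(n) grows faster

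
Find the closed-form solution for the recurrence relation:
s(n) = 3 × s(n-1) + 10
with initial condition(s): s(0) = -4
Recurrence: s(n) = 3 × s(n-1) + 10, initial: s(0) = -4.
Try s(n) = A·3ⁿ + C. Substituting: A·3ⁿ + C = 3(A·3ⁿ⁻¹ + C) + 10 = A·3ⁿ + 3C + 10, so C = 3C + 10, giving C = -5. Then s(0) = A - 5 = -4 gives A = 1.

s(n) = 3ⁿ - 5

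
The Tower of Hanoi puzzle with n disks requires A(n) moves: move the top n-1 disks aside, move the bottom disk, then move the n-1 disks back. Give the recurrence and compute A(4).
Moving n disks = move the top n-1 disks aside (A(n-1) moves) + move the largest disk (1 move) + move the n-1 disks back on top (A(n-1) moves), so A(n) = 2A(n-1) + 1, with A(1) = 1 (a single disk takes one move).
First terms: 1, 3, 7, 15, … — each is one less than a power of 2. Indeed A(n) + 1 = 2(A(n-1) + 1) with A(1) + 1 = 2, so A(n) + 1 = 2ⁿ and A(n) = 2ⁿ - 1.
Hence A(4) = 2^4 - 1 = 16 - 1 = 15.

A(n) = 2A(n-1) + 1, A(1) = 1; A(4) = 15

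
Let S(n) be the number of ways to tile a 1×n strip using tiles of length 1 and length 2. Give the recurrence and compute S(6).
Condition on the last tile: it has length 1 (leaving a 1×(n-1) strip) or length 2 (leaving a 1×(n-2) strip), so S(n) = S(n-1) + S(n-2) (order-2 linear recurrence).
For 0 ≤ i < 2 only unit tiles fit, so S(i) = 1.
Iterating the recurrence: S(2) = 2, S(3) = 3, S(4) = 5, S(5) = 8, S(6) = 13.

S(n) = S(n-1) + S(n-2), with S(i) = 1 for 0 ≤ i < 2; S(6) = 13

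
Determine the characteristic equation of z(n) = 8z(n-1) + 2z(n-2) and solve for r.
Substitute z(n) = rⁿ and divide through by rⁿ⁻²: r² - 8r - 2 = 0
Discriminant: 8² + 4·2 = 72, not a perfect square, so by the quadratic formula r = (8 ± √72)/2.
General solution: z(n) = A·r₁ⁿ + B·r₂ⁿ where r₁,r₂ = (8 ± √72)/2

Characteristic: r² - 8r - 2 = 0, Roots: r = (8 ± √72)/2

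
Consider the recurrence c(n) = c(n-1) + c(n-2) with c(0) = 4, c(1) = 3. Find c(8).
Computing the sequence terms:
4, 3, 7, 10, 17, 27, 44, 71, 115

115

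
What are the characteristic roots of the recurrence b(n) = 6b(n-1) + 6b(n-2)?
Substitute b(n) = rⁿ and divide through by rⁿ⁻²: r² - 6r - 6 = 0
Discriminant: 6² + 4·6 = 60, not a perfect square, so by the quadratic formula r = (6 ± √60)/2.
General solution: b(n) = A·r₁ⁿ + B·r₂ⁿ where r₁,r₂ = (6 ± √60)/2

Characteristic: r² - 6r - 6 = 0, Roots: r = (6 ± √60)/2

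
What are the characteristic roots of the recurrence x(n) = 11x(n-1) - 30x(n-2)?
Substitute x(n) = rⁿ and divide through by rⁿ⁻²: r² - 11r + 30 = 0
Factor: (r - 5)(r - 6) = 0, so r = 5, 6.
General solution: x(n) = A·5ⁿ + B·6ⁿ

Characteristic: r² - 11r + 30 = 0, Roots: r = 5, 6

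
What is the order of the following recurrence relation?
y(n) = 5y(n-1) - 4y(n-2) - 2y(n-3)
The order is the largest lag k for which y(n-k) appears. Here the deepest term is y(n-3), so the order is 3.

Order 3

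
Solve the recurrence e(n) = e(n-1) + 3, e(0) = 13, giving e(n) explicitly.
Recurrence: e(n) = e(n-1) + 3, initial: e(0) = 13.
Each step adds 3, so e(n) = e(0) + 3n = 3n + 13.

e(n) = 3n + 13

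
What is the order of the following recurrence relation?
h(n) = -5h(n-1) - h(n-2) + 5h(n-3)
The order is the largest lag k for which h(n-k) appears. Here the deepest term is h(n-3), so the order is 3.

Order 3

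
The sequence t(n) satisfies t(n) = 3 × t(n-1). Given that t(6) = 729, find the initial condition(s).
In general t(n) = 3ⁿ · t(0). At n = 6: t(0) = t(6) / 3^6 = 729 / 729 = 1.

t(0) = 1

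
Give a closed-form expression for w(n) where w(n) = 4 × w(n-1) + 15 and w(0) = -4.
Recurrence: w(n) = 4 × w(n-1) + 15, initial: w(0) = -4.
Try w(n) = A·4ⁿ + C. Substituting: A·4ⁿ + C = 4(A·4ⁿ⁻¹ + C) + 15 = A·4ⁿ + 4C + 15, so C = 4C + 15, giving C = -5. Then w(0) = A - 5 = -4 gives A = 1.

w(n) = 4ⁿ - 5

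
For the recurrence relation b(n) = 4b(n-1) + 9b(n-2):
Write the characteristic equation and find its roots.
Substitute b(n) = rⁿ and divide through by rⁿ⁻²: r² - 4r - 9 = 0
Discriminant: 4² + 4·9 = 52, not a perfect square, so by the quadratic formula r = (4 ± √52)/2.
General solution: b(n) = A·r₁ⁿ + B·r₂ⁿ where r₁,r₂ = (4 ± √52)/2

Characteristic: r² - 4r - 9 = 0, Roots: r = (4 ± √52)/2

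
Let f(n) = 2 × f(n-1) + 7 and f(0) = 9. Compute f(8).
Computing step by step:
f(0) = 9
f(1) = 2 × 9 + 7 = 25
f(2) = 2 × 25 + 7 = 57
f(3) = 2 × 57 + 7 = 121
f(4) = 2 × 121 + 7 = 249
f(5) = 2 × 249 + 7 = 505
f(6) = 2 × 505 + 7 = 1017
f(7) = 2 × 1017 + 7 = 2041
f(8) = 2 × 2041 + 7 = 4089

4089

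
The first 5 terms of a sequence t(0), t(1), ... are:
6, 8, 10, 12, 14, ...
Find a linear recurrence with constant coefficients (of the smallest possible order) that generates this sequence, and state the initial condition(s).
Look for the lowest-order linear relation among consecutive terms.
Observation: consecutive differences are constant (= 2).
Check at n=2: 1·8 + 2 = 10. ✓

t(n) = t(n-1) + 2, t(0) = 6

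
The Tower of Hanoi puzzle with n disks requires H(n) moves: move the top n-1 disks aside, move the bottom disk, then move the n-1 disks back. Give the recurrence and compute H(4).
Moving n disks = move the top n-1 disks aside (H(n-1) moves) + move the largest disk (1 move) + move the n-1 disks back on top (H(n-1) moves), so H(n) = 2H(n-1) + 1, with H(1) = 1 (a single disk takes one move).
First terms: 1, 3, 7, 15, … — each is one less than a power of 2. Indeed H(n) + 1 = 2(H(n-1) + 1) with H(1) + 1 = 2, so H(n) + 1 = 2ⁿ and H(n) = 2ⁿ - 1.
Hence H(4) = 2^4 - 1 = 16 - 1 = 15.

H(n) = 2H(n-1) + 1, H(1) = 1; H(4) = 15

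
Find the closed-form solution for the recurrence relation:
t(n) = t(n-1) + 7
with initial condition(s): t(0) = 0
Recurrence: t(n) = t(n-1) + 7, initial: t(0) = 0.
Each step adds 7, so t(n) = t(0) + 7n = 7n.

t(n) = 7n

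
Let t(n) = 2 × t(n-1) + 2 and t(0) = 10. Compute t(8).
Computing step by step:
t(0) = 10
t(1) = 2 × 10 + 2 = 22
t(2) = 2 × 22 + 2 = 46
t(3) = 2 × 46 + 2 = 94
t(4) = 2 × 94 + 2 = 190
t(5) = 2 × 190 + 2 = 382
t(6) = 2 × 382 + 2 = 766
t(7) = 2 × 766 + 2 = 1534
t(8) = 2 × 1534 + 2 = 3070

3070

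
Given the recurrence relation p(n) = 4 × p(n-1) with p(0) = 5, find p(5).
Computing step by step:
p(0) = 5
p(1) = 4 × 5 = 20
p(2) = 4 × 20 = 80
p(3) = 4 × 80 = 320
p(4) = 4 × 320 = 1280
p(5) = 4 × 1280 = 5120

5120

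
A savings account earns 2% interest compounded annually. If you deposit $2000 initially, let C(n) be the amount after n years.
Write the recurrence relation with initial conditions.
Each year the balance grows by 2%, i.e. is multiplied by 1 + 2/100 = 1.02, so C(n) = 1.02 × C(n-1). The initial deposit gives C(0) = 2000.
Unrolling gives the closed form C(n) = 2000 × (1.02)ⁿ.

C(n) = 1.02 × C(n-1), C(0) = 2000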